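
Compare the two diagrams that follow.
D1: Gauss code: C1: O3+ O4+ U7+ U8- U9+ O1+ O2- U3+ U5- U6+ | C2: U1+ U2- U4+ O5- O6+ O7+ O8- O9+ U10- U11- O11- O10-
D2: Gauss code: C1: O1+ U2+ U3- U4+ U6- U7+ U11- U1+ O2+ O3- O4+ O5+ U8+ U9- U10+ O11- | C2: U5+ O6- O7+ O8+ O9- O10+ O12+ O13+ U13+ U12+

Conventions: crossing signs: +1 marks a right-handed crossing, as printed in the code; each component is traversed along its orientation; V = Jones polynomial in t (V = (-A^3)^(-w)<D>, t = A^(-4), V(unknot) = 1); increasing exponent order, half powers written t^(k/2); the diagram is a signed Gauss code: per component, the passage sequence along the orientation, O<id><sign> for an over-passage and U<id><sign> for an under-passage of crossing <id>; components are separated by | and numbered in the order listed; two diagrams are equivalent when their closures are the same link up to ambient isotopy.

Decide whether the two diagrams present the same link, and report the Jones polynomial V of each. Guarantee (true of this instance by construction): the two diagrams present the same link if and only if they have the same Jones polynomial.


equivalent: yes
D1 (bracket A^-7 + A; 11 crossings at w = +1): V = -t^(1/2) - t^(5/2)
D2 (bracket A^5 + A^13; 13 crossings at w = +5): V = -t^(1/2) - t^(5/2)
key observation: from 11 to 13 crossings by R-moves: one link, two diagrams


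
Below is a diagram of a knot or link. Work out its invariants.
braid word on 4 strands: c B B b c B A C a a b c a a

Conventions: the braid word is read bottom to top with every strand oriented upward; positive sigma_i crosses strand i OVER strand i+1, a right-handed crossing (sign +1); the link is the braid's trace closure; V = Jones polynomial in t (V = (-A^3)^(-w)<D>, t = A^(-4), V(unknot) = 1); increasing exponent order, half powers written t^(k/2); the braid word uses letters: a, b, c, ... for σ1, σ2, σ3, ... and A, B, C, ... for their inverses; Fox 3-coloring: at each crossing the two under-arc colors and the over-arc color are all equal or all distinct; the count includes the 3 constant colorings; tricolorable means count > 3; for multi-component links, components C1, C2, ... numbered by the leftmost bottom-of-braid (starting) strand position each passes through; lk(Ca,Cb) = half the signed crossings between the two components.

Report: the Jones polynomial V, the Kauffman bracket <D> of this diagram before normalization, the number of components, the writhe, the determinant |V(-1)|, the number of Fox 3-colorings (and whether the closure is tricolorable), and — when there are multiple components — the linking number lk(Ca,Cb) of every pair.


V = -t^(-1/2) + t^(1/2) - 2t^(3/2) + 2t^(5/2) - 3t^(7/2) + 2t^(9/2) - 2t^(11/2) + t^(13/2)
<D> = A^-14 - 2A^-10 + 2A^-6 - 3A^-2 + 2A^2 - 2A^6 + A^10 - A^14 (w = +4)
2 components over 14 crossings, w = +4
lk(C1,C2): +1
3 Fox colorings among 3^14, |V(-1)| = 14: not tricolorable
why: free reduction leaves σ3 σ2⁻¹ σ3 σ2⁻¹ σ1⁻¹ σ3⁻¹ σ1 σ1 σ2 σ3 σ1 σ1 of the original 14 letters


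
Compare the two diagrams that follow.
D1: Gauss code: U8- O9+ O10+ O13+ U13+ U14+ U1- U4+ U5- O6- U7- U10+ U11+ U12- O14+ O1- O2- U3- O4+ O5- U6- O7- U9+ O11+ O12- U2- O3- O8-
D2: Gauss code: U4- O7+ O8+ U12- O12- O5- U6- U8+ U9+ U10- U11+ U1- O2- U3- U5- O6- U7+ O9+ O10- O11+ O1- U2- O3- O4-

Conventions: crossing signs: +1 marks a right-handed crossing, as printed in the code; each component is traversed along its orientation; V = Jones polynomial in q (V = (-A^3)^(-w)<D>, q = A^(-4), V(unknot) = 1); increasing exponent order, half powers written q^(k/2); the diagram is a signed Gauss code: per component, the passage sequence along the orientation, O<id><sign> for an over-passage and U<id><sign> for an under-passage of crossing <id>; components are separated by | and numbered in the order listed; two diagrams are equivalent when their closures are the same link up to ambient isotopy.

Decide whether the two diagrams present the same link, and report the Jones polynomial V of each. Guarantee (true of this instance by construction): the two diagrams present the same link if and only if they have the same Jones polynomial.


equivalent: yes
V(D1) = -q^-4 + q^-3 + q^-1  (w -2, c 14, <D> = A^-2 + A^6 - A^10)
D2 (bracket A^-8 + 1 - A^4; 12 crossings at w = -4): V = -q^-4 + q^-3 + q^-1
why: one V(q) for all 2 diagrams — one class (guaranteed)


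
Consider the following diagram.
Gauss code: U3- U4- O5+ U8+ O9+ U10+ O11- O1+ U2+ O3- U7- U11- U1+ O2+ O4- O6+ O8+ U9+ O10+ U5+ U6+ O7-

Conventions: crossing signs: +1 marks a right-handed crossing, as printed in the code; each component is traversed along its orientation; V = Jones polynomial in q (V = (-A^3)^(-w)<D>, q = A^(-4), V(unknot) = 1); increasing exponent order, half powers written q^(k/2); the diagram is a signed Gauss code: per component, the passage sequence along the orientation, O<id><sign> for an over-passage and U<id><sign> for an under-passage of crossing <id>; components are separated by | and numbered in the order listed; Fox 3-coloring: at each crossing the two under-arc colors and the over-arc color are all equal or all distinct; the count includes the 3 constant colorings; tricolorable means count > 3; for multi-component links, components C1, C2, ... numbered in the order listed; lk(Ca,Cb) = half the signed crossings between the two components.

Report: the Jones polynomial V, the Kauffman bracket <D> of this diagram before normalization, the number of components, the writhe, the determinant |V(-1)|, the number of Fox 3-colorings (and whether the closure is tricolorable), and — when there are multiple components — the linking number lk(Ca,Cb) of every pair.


V(q) = q^-1 - 1 + 2q - 2q^2 + 2q^3 - 2q^4 + q^5
bracket: -A^-11 + 2A^-7 - 2A^-3 + 2A - 2A^5 + A^9 - A^13, w = +3
1 component, writhe +3, over 11 crossings
det 11, colorings 3 of 3^11 — not tricolorable
observation: the span of V is 6, forcing >= 6 crossings in any diagram


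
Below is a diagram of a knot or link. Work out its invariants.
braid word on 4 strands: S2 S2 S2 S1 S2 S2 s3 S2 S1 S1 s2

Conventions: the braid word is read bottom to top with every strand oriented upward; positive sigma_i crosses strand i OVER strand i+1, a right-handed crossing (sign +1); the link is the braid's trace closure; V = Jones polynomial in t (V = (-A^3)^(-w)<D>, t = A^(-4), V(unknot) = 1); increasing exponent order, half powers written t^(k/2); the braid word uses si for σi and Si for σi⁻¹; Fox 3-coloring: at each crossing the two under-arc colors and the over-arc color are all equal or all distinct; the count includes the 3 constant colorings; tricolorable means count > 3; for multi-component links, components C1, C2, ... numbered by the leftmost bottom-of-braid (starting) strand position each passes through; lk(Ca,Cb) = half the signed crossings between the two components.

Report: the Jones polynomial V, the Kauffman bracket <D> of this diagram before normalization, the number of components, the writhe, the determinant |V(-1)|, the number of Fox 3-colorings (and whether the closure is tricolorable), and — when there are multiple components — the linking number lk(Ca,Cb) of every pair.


Jones polynomial: V(t) = -t^-8 + t^-5 + t^-3
<D> = -A^-9 - A^-1 + A^11; writhe -7
components 1, writhe -7 (11 crossings)
3-colorings: 9 of 3^11, det 3 — tricolorable
note: |V(-1)| = 3: so tricolorable, since 3 divides 3


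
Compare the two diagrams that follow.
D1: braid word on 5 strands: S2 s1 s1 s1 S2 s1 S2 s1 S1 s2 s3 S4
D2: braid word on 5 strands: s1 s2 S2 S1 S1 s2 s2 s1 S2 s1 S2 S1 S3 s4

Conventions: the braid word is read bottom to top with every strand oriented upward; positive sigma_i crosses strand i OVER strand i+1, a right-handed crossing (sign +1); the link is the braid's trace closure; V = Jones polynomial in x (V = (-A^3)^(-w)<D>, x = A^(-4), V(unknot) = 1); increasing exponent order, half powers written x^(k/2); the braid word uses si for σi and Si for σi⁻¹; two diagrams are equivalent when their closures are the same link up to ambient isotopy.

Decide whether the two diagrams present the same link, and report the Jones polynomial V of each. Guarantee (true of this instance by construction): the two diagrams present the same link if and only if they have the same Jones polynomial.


equivalent: no
D1 (bracket A^-14 - 2A^-10 + 2A^-6 - 2A^-2 + 2A^2 - A^6 + A^10; 12 crossings at w = +2): V = x^-1 - 1 + 2x - 2x^2 + 2x^3 - 2x^4 + x^5
V(D2) = -x^-3 + 2x^-2 - 2x^-1 + 3 - 2x + 2x^2 - x^3  (w 0, c 14, <D> = -A^-12 + 2A^-8 - 2A^-4 + 3 - 2A^4 + 2A^8 - A^12)
key observation: 2 values of V(x) split the 2 diagrams


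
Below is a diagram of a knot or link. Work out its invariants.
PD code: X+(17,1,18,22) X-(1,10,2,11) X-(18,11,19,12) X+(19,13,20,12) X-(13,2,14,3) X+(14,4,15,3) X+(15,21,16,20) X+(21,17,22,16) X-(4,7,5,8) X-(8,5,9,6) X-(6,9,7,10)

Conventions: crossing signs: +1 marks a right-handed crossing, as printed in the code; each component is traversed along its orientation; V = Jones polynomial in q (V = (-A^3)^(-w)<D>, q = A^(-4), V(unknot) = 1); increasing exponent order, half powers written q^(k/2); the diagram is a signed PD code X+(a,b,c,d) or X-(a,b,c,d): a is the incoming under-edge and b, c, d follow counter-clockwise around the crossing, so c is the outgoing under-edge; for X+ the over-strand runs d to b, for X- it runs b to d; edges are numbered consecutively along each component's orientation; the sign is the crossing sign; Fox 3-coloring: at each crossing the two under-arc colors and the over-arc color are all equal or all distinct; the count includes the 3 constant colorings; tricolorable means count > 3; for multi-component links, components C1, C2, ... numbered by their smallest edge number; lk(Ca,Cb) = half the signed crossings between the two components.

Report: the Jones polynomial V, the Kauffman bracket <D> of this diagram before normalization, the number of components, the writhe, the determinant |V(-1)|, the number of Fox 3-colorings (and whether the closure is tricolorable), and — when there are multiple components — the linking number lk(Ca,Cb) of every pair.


Jones polynomial: V(q) = -q^-3 + q^-2 - q^-1 + 3 - q + q^2 - q^3
<D> = A^-15 - A^-11 + A^-7 - 3A^-3 + A - A^5 + A^9; writhe -1
components 1, writhe -1 (11 crossings)
3-colorings: 27 of 3^11, det 9 — tricolorable
note: the span of V is 6, forcing >= 6 crossings in any diagram


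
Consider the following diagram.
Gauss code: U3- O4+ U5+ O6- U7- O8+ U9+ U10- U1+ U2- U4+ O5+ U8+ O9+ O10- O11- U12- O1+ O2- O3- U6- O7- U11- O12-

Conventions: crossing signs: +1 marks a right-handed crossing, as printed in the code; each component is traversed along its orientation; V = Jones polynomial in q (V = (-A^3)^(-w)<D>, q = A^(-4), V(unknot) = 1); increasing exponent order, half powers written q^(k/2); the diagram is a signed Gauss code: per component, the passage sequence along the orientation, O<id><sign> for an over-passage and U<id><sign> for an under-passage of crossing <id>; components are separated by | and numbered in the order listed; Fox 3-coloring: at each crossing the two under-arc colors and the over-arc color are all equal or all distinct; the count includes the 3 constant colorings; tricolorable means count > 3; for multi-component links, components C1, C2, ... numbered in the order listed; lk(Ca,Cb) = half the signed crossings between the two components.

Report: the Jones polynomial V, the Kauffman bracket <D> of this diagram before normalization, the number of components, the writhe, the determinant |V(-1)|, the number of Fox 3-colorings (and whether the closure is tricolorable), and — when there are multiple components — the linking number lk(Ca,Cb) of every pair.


Jones polynomial: V(q) = -q^-6 + 2q^-5 - 4q^-4 + 5q^-3 - 4q^-2 + 5q^-1 - 3 + 2q - q^2
<D> = -A^-14 + 2A^-10 - 3A^-6 + 5A^-2 - 4A^2 + 5A^6 - 4A^10 + 2A^14 - A^18; writhe -2
components 1, writhe -2 (12 crossings)
3-colorings: 9 of 3^12, det 27 — tricolorable
note: w = -2 shifts under R1 moves; the (-A^3)^(2) factor cancels that in V


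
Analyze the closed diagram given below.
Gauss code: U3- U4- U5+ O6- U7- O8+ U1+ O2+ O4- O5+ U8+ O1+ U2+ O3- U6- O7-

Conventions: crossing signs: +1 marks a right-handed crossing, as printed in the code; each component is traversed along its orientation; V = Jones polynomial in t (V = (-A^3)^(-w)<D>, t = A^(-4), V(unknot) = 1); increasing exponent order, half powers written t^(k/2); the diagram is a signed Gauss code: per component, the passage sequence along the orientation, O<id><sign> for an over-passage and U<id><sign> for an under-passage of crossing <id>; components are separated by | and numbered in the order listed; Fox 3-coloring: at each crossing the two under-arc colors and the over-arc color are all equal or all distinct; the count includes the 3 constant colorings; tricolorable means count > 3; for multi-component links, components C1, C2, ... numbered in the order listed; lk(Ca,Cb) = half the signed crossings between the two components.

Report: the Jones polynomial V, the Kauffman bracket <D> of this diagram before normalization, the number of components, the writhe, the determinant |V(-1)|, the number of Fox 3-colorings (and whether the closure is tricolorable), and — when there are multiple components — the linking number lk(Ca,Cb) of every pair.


V = -t^-3 + t^-2 - t^-1 + 3 - t + t^2 - t^3
<D> = -A^-12 + A^-8 - A^-4 + 3 - A^4 + A^8 - A^12 (w = 0)
1 component over 8 crossings, w = 0
27 Fox colorings among 3^8, |V(-1)| = 9: tricolorable
why: det 9 = |V(-1)|; divisible by 3, so tricolorable


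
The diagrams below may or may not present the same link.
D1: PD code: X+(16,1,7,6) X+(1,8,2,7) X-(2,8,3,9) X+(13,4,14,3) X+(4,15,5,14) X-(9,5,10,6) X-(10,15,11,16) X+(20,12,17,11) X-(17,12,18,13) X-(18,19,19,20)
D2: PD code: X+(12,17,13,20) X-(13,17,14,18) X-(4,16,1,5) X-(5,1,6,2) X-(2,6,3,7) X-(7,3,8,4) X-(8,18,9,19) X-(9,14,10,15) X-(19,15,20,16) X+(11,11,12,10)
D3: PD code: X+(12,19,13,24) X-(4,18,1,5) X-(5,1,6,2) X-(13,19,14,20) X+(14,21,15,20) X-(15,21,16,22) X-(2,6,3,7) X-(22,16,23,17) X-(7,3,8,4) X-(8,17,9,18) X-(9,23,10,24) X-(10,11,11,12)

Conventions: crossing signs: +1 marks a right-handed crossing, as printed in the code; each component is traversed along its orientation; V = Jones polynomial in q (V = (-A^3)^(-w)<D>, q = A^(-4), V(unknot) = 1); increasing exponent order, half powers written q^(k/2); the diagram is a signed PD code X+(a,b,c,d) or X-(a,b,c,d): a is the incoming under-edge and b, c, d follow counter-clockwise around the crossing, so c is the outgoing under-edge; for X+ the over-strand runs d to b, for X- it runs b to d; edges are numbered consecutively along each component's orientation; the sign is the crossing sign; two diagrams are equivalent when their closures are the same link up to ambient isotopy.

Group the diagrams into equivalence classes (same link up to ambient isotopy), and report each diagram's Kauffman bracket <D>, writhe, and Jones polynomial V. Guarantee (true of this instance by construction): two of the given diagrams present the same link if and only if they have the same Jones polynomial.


classes: {D1} | {D2, D3}
V(D1) = 1 + q + q^2 + q^3  [10 crossings, <D> = A^-12 + A^-8 + A^-4 + 1, w = 0]
D2 (bracket A^-10 + 2A^-2 - A^2 + 2A^6 - A^10 + A^14; 10 crossings at w = -6): V = q^-8 - q^-7 + 2q^-6 - q^-5 + 2q^-4 + q^-2
V(D3) = q^-8 - q^-7 + 2q^-6 - q^-5 + 2q^-4 + q^-2  [12 crossings, <D> = A^-16 + 2A^-8 - A^-4 + 2 - A^4 + A^8, w = -8]
note: 2 values of V(q) split the 3 diagrams


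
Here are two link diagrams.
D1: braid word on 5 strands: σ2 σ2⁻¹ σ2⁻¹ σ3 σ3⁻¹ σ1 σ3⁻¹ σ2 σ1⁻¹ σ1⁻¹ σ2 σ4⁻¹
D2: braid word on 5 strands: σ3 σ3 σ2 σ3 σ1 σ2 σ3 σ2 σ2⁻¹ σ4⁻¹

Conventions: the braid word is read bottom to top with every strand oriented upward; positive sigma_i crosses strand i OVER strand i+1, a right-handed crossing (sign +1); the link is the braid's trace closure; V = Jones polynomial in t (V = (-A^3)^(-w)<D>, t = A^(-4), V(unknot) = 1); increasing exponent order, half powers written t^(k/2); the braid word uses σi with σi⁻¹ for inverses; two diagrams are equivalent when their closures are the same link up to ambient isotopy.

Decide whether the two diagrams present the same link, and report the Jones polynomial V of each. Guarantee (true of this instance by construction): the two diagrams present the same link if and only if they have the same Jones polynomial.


same link: no
V(D1) = 1  [12 crossings, <D> = A^-6, w = -2]
V(D2) = t^2 + t^4 - t^5 + t^6 - t^7  [10 crossings, <D> = -A^-10 + A^-6 - A^-2 + A^2 + A^10, w = +6]
insight: 2 values of V(t) split the 2 diagrams


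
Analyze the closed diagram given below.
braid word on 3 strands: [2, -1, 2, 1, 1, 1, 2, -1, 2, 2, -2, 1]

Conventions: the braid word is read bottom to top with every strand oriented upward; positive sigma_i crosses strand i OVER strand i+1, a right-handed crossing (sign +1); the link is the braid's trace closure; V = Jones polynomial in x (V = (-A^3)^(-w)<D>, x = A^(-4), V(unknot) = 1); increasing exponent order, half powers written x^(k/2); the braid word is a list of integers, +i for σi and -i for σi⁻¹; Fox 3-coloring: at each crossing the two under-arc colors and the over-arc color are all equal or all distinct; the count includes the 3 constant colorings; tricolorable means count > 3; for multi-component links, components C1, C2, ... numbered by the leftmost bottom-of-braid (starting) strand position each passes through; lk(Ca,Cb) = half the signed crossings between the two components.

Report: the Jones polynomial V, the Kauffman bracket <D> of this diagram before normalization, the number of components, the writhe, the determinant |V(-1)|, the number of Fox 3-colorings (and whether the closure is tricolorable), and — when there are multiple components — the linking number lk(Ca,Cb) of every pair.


Jones polynomial: V(x) = x^2 + 2x^4 - 2x^5 + x^6 - 2x^7 + x^8
<D> = A^-14 - 2A^-10 + A^-6 - 2A^-2 + 2A^2 + A^10; writhe +6
components 1, writhe +6 (12 crossings)
3-colorings: 27 of 3^12, det 9 — tricolorable
note: det 9 = |V(-1)|; divisible by 3, so tricolorable


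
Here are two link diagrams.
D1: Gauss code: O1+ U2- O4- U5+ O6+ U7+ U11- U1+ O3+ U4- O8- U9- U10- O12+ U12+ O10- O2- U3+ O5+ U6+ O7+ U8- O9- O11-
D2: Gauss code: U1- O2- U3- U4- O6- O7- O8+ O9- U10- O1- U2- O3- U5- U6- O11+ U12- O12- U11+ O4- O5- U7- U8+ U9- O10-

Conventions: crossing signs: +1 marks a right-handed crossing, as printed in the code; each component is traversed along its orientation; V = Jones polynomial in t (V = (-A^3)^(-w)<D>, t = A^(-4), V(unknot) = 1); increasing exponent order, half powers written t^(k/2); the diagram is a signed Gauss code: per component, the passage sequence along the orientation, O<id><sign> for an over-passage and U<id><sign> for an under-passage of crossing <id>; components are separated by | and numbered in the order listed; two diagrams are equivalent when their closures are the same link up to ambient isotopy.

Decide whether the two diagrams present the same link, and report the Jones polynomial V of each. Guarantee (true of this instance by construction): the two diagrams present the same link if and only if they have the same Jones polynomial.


equivalent: no
V(D1) = t^-4 - 2t^-3 + 3t^-2 - 4t^-1 + 5 - 4t + 3t^2 - 2t^3 + t^4  (w 0, c 12, <D> = A^-16 - 2A^-12 + 3A^-8 - 4A^-4 + 5 - 4A^4 + 3A^8 - 2A^12 + A^16)
V(D2) = -t^-10 + t^-9 - t^-8 + t^-7 - t^-6 + t^-5 + t^-3  [12 crossings, <D> = A^-12 + A^-4 - 1 + A^4 - A^8 + A^12 - A^16, w = -8]
key observation: 2 classes among 2 diagrams; unequal V(t) rules out equality


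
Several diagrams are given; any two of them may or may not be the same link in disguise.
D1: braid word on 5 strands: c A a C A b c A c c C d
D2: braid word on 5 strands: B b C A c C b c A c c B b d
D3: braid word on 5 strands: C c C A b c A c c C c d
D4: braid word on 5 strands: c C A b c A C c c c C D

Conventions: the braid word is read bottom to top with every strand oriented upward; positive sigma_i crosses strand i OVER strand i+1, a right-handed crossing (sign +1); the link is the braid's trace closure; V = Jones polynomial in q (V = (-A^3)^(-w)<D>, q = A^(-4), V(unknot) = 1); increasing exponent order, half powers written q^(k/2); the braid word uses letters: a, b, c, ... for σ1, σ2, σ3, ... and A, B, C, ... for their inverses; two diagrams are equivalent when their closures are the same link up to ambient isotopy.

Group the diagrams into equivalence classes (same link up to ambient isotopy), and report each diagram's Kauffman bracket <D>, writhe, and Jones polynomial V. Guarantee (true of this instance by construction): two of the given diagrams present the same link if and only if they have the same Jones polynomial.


equivalence classes: {D1, D2, D3, D4}
D1 (bracket A^-2 + 2A^6 + A^14; 12 crossings at w = +2): V = q^-2 + 2 + q^2
V(D2) = q^-2 + 2 + q^2  [14 crossings, <D> = A^-2 + 2A^6 + A^14, w = +2]
V(D3) = q^-2 + 2 + q^2  [12 crossings, <D> = A^-2 + 2A^6 + A^14, w = +2]
V(D4) = q^-2 + 2 + q^2  (w 0, c 12, <D> = A^-8 + 2 + A^8)
key observation: all 4 diagrams share one V(q), hence one class


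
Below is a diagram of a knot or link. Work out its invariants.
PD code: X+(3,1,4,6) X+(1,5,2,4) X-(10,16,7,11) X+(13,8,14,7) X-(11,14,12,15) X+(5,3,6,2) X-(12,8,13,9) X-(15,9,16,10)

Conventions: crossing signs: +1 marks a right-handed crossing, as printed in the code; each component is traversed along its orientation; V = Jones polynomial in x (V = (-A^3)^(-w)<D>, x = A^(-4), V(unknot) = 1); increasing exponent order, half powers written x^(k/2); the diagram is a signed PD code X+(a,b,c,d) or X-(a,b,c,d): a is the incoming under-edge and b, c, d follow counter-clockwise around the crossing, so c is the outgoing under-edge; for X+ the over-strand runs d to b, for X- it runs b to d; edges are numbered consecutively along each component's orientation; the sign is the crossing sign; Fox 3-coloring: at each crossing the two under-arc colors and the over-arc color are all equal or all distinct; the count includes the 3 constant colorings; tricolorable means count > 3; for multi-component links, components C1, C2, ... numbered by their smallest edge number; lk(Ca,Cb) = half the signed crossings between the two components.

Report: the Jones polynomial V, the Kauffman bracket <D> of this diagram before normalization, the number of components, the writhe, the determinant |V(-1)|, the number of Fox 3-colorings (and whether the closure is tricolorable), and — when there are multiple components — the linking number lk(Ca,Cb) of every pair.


V = x^-2 + x^-1 + 2 + x - x^4
<D> = -A^-16 + A^-4 + 2 + A^4 + A^8 (w = 0)
3 components over 8 crossings, w = 0
lk(C1,C2): 0
lk(C1,C3) = 0
linking number lk(C2,C3) = -1
27 Fox colorings among 3^8, |V(-1)| = 0: tricolorable
why: the span of V is 6, within the link bound 8 + 3 - 1


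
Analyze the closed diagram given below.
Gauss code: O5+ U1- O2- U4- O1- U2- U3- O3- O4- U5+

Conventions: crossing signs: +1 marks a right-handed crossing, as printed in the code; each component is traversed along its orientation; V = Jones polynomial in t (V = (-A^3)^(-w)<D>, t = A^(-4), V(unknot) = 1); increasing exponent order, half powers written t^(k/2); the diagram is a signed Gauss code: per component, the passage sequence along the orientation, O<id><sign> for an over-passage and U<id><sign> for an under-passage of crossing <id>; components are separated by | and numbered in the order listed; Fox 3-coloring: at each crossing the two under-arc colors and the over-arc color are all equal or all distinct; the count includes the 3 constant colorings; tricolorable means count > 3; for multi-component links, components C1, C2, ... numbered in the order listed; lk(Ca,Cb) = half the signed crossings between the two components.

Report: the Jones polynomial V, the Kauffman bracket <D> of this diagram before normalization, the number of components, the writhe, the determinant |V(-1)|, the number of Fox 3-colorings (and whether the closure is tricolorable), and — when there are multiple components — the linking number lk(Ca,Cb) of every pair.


V(t) = -t^-4 + t^-3 + t^-1
bracket: -A^-5 - A^3 + A^7, w = -3
1 component, writhe -3, over 5 crossings
det 3, colorings 9 of 3^5 — tricolorable
observation: V spans 3 powers of t: at least 3 crossings in any diagram


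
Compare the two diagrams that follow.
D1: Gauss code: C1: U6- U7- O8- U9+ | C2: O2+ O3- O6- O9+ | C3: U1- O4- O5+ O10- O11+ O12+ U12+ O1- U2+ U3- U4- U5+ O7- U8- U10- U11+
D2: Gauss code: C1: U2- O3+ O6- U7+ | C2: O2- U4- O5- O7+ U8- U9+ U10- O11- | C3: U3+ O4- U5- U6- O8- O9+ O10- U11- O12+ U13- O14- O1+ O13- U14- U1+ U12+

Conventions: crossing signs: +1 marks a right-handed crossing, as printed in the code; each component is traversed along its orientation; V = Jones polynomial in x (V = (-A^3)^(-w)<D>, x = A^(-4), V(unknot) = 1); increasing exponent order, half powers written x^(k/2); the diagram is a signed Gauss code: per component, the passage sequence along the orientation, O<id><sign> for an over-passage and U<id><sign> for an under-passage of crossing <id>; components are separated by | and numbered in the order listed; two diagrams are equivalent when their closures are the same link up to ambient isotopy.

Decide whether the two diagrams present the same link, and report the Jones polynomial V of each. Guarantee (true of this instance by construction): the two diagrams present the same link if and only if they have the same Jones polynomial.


equivalent: no
D1 (bracket A^-6 + A^-2 + A^2 + A^6; 12 crossings at w = -2): V = x^-3 + x^-2 + x^-1 + 1
V(D2) = x^-7 - 2x^-6 + 3x^-5 - 2x^-4 + 4x^-3 - 2x^-2 + 2x^-1  [14 crossings, <D> = 2A^-8 - 2A^-4 + 4 - 2A^4 + 3A^8 - 2A^12 + A^16, w = -4]
observation: 2 classes among 2 diagrams; unequal V(x) rules out equality


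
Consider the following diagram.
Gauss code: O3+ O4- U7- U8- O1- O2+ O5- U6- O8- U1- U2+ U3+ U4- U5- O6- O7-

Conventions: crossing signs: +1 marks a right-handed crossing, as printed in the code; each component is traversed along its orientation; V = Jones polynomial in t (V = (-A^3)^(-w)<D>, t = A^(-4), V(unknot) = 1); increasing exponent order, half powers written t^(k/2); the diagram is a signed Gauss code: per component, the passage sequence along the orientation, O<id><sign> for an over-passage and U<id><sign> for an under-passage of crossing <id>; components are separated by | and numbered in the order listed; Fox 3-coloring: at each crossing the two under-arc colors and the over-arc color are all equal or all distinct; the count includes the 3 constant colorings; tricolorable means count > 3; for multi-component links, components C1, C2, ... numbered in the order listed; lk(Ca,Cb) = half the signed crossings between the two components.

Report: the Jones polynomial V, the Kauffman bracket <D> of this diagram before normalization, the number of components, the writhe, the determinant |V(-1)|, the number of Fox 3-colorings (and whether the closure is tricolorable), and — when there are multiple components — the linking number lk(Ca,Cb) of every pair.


V(t) = -t^-4 + t^-3 + t^-1
bracket: A^-8 + 1 - A^4, w = -4
1 component, writhe -4, over 8 crossings
det 3, colorings 9 of 3^8 — tricolorable
observation: w = -4 (over 8 crossings) is diagram-only; (-A^3)^(4) removes it from V


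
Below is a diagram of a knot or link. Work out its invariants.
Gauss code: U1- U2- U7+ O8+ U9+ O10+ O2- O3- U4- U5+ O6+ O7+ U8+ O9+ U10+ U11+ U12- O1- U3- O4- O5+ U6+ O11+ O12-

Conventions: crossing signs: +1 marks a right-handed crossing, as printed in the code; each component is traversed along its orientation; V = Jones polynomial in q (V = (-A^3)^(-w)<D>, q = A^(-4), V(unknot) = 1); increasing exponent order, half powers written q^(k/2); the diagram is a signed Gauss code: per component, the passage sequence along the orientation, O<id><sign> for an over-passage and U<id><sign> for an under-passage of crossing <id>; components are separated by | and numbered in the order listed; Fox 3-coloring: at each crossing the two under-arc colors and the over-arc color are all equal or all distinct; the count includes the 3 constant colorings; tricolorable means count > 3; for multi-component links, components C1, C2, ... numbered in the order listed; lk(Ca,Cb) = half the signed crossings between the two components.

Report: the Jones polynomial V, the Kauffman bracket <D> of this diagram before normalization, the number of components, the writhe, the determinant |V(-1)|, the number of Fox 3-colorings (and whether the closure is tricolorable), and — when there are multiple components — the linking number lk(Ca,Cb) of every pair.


V = q + q^3 - q^4
<D> = -A^-10 + A^-6 + A^2 (w = +2)
1 component over 12 crossings, w = +2
9 Fox colorings among 3^12, |V(-1)| = 3: tricolorable
why: V spans 3 powers of q: at least 3 crossings in any diagram


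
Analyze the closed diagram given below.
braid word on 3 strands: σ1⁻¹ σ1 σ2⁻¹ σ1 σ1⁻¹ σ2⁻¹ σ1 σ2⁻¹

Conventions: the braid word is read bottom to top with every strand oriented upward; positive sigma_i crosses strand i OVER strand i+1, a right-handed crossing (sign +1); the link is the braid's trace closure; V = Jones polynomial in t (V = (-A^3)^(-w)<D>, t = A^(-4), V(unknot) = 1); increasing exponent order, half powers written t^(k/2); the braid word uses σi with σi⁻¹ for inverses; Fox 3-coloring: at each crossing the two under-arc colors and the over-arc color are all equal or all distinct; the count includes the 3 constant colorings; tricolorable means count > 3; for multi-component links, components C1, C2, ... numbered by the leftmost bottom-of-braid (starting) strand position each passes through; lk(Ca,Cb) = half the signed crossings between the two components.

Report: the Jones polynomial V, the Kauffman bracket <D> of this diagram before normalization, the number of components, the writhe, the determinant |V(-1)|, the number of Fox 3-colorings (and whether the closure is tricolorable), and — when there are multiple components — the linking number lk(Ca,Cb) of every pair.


Jones polynomial: V(t) = -t^-4 + t^-3 + t^-1
<D> = A^-2 + A^6 - A^10; writhe -2
components 1, writhe -2 (8 crossings)
3-colorings: 9 of 3^8, det 3 — tricolorable
note: inverse pairs cancel, leaving σ2⁻¹ σ2⁻¹ σ1 σ2⁻¹


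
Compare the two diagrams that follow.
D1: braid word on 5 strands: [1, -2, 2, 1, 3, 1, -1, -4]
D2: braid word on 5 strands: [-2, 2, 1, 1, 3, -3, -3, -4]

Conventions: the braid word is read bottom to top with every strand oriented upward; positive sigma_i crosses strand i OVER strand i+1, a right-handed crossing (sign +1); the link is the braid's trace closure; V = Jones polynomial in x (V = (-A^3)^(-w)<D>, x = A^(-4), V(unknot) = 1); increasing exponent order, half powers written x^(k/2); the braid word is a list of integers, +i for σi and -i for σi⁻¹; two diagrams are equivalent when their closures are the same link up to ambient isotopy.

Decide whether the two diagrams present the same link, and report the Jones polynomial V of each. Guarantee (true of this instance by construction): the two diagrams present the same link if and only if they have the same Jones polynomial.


equivalent: yes
V(D1) = 1 + x + x^2 + x^3  (w +2, c 8, <D> = A^-6 + A^-2 + A^2 + A^6)
V(D2) = 1 + x + x^2 + x^3  (w 0, c 8, <D> = A^-12 + A^-8 + A^-4 + 1)
why: one V(x) for all 2 diagrams — one class (guaranteed)


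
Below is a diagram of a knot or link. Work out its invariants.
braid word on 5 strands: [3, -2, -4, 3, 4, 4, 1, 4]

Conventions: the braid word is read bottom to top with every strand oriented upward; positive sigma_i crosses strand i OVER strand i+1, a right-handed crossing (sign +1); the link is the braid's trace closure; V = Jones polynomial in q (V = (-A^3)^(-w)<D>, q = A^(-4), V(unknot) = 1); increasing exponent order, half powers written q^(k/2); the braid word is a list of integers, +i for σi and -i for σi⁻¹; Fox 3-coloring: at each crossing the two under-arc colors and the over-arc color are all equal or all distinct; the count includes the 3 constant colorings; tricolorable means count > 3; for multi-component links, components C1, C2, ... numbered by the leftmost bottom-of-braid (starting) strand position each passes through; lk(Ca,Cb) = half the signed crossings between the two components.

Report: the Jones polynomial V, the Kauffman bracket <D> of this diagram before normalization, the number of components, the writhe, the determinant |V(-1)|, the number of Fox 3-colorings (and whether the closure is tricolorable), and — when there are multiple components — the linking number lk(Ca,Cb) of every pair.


Jones polynomial: V(q) = q - q^2 + 2q^3 - q^4 + q^5 - q^6
<D> = -A^-12 + A^-8 - A^-4 + 2 - A^4 + A^8; writhe +4
components 1, writhe +4 (8 crossings)
3-colorings: 3 of 3^8, det 7 — not tricolorable
note: |V(-1)| = 7: so not tricolorable, since 3 does not divide 7


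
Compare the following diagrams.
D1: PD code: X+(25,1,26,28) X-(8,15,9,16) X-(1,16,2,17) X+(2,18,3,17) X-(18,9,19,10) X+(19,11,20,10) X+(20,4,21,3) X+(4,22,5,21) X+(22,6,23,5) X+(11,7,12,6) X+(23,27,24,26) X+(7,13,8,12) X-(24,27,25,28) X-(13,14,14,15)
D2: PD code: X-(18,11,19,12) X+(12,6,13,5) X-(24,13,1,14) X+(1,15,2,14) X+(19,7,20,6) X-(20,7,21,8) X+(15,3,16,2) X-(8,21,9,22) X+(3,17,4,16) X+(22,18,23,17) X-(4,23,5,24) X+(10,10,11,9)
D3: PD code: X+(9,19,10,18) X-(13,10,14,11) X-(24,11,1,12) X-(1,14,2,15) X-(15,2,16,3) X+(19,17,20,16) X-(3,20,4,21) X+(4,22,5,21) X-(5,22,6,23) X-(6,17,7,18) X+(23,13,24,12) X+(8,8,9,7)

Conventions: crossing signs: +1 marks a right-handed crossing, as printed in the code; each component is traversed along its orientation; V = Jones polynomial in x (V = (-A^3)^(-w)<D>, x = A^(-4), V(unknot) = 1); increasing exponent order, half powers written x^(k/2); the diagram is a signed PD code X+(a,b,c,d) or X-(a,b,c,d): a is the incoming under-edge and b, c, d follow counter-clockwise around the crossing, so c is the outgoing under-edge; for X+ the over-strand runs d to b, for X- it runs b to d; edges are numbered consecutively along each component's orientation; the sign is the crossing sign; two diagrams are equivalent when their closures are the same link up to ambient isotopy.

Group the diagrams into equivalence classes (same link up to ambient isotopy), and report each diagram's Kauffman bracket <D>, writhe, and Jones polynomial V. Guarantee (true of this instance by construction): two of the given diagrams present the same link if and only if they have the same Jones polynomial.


equivalence classes: {D1} | {D2} | {D3}
D1 (bracket -A^-4 + 1 + A^8; 14 crossings at w = +4): V = x + x^3 - x^4
V(D2) = x^-2 - x^-1 + 2 - 2x + x^2 - x^3 + x^4  [12 crossings, <D> = A^-10 - A^-6 + A^-2 - 2A^2 + 2A^6 - A^10 + A^14, w = +2]
V(D3) = -x^-4 + x^-3 + x^-1  [12 crossings, <D> = A^-2 + A^6 - A^10, w = -2]
key observation: 3 values of V(x) split the 3 diagrams


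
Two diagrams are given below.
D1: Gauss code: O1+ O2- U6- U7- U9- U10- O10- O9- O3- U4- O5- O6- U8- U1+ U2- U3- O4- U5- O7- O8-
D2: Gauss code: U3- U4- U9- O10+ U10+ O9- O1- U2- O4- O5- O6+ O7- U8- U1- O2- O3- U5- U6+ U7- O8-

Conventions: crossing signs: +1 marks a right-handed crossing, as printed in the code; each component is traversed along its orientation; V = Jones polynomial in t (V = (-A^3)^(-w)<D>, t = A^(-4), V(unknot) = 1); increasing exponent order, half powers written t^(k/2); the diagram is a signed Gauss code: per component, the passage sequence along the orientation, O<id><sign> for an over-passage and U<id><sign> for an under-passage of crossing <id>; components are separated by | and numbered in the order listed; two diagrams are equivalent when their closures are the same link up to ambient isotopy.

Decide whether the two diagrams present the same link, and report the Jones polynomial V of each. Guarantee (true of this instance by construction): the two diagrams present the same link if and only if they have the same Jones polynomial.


equivalent: yes
V(D1) = -t^-7 + t^-6 - t^-5 + t^-4 + t^-2  (w -8, c 10, <D> = A^-16 + A^-8 - A^-4 + 1 - A^4)
V(D2) = -t^-7 + t^-6 - t^-5 + t^-4 + t^-2  (w -6, c 10, <D> = A^-10 + A^-2 - A^2 + A^6 - A^10)
why: one V(t) for all 2 diagrams — one class (guaranteed)


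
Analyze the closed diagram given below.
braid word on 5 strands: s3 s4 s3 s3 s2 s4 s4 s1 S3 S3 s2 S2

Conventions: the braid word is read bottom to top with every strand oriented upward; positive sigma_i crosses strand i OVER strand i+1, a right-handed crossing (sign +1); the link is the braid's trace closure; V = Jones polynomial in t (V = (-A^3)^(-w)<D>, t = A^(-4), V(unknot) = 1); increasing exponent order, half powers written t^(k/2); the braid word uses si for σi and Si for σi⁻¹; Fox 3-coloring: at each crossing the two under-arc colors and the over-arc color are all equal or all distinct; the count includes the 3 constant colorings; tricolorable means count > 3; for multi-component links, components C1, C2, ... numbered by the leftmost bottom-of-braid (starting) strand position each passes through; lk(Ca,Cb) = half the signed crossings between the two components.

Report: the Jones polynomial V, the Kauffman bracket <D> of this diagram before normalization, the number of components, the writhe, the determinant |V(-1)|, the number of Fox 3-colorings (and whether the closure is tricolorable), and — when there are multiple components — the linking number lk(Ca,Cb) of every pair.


Jones polynomial: V(t) = t - t^2 + 2t^3 - t^4 + t^5 - t^6
<D> = -A^-6 + A^-2 - A^2 + 2A^6 - A^10 + A^14; writhe +6
components 1, writhe +6 (12 crossings)
3-colorings: 3 of 3^12, det 7 — not tricolorable
note: free reduction leaves σ3 σ4 σ3 σ3 σ2 σ4 σ4 σ1 σ3⁻¹ σ3⁻¹ of the original 12 letters


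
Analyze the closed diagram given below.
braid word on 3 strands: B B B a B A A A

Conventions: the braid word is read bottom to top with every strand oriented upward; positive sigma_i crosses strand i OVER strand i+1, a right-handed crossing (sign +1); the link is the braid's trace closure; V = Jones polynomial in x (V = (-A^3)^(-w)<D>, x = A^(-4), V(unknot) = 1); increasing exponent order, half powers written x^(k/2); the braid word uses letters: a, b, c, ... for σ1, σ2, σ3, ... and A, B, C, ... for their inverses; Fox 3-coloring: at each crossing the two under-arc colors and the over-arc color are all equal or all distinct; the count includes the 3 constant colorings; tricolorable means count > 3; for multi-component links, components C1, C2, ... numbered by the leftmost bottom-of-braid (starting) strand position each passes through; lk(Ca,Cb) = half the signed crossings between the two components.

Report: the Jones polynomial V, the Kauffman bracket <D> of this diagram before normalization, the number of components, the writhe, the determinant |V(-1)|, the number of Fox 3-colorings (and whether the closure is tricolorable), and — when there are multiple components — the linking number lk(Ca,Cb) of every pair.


V(x) = -x^-9 + 2x^-8 - 3x^-7 + 3x^-6 - 3x^-5 + 3x^-4 - x^-3 + x^-2
bracket: A^-10 - A^-6 + 3A^-2 - 3A^2 + 3A^6 - 3A^10 + 2A^14 - A^18, w = -6
1 component, writhe -6, over 8 crossings
det 17, colorings 3 of 3^8 — not tricolorable
observation: w = -6 shifts under R1 moves; the (-A^3)^(6) factor cancels that in V


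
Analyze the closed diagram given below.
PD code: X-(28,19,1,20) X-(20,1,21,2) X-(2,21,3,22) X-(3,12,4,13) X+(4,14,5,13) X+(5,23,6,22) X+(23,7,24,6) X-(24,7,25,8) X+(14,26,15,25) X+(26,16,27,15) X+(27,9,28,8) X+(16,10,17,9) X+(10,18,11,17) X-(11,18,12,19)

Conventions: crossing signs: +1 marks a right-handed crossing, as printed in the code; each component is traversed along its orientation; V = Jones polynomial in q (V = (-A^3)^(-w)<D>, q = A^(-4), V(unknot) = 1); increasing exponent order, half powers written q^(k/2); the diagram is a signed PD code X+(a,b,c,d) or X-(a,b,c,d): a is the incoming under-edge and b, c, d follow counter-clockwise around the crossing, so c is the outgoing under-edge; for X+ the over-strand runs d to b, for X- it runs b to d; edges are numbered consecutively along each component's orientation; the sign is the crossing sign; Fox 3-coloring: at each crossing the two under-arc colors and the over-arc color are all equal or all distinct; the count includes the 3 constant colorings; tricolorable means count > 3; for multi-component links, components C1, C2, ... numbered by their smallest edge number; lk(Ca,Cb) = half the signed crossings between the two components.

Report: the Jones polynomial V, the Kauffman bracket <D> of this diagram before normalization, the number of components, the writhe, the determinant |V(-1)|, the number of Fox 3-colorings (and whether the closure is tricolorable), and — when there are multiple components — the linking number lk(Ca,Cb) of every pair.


V(q) = 1
bracket: A^6, w = +2
1 component, writhe +2, over 14 crossings
det 1, colorings 3 of 3^14 — not tricolorable
observation: det 1 = |V(-1)|; not divisible by 3, so not tricolorable
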